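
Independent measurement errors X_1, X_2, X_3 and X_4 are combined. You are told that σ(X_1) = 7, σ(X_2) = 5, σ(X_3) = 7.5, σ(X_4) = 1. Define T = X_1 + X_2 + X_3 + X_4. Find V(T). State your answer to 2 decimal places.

V(X_1) = 49, V(X_2) = 25, V(X_3) = 56.25, V(X_4) = 1
By independence, V(T) = (1)²V(X_1) + (1)²V(X_2) + (1)²V(X_3) + (1)²V(X_4)
= (1)²·49 + (1)²·25 + (1)²·56.25 + (1)²·1 = 131.25

131.25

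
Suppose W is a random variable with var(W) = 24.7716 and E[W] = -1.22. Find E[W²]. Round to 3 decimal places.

E[W²] = var(W) + (E[W])² = 24.7716 + (-1.22)² = 26.26

26.260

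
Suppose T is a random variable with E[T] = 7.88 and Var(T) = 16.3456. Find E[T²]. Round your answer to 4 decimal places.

E[T²] = Var(T) + (E[T])² = 16.3456 + (7.88)² = 78.44

78.4400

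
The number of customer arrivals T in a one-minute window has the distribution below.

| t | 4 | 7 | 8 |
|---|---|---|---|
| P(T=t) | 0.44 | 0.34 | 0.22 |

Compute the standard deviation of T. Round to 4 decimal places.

E[T] = (4)(0.44) + (7)(0.34) + (8)(0.22) = 5.9
E[T²] = (4)²(0.44) + (7)²(0.34) + (8)²(0.22) = 37.78
Var(T) = E[T²] − (E[T])² = 37.78 − (5.9)² = 2.97
SD(T) = √2.97 ≈ 1.7234

1.7234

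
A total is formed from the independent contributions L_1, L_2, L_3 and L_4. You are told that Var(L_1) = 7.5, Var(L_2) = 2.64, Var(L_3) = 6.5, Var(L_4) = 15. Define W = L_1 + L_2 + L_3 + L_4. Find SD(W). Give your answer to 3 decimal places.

By independence, Var(W) = (1)²Var(L_1) + (1)²Var(L_2) + (1)²Var(L_3) + (1)²Var(L_4)
= (1)²·7.5 + (1)²·2.64 + (1)²·6.5 + (1)²·15 = 31.64
SD(W) = √31.64 ≈ 5.625

5.625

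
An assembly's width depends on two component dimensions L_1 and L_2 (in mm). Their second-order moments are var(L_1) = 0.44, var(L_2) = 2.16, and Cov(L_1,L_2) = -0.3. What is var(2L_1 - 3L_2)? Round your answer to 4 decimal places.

24.8000

var(2L_1 - 3L_2) = (2)²·var(L_1) + (-3)²·var(L_2) + 2·(2)·(-3)·Cov(L_1,L_2)
= 4·0.44 + 9·2.16 + -12·-0.3 = 24.8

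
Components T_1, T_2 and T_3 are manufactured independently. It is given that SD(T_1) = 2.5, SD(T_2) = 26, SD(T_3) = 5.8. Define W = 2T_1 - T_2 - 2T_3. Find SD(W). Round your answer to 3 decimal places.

28.906

Var(T_1) = 6.25, Var(T_2) = 676, Var(T_3) = 33.64
By independence, Var(W) = (2)²Var(T_1) + (-1)²Var(T_2) + (-2)²Var(T_3)
= (2)²·6.25 + (-1)²·676 + (-2)²·33.64 = 835.56
SD(W) = √835.56 ≈ 28.906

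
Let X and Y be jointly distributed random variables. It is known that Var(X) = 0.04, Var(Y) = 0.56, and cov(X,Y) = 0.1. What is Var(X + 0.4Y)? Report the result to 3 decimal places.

Var(X + 0.4Y) = (1)²·Var(X) + (0.4)²·Var(Y) + 2·(1)·(0.4)·cov(X,Y)
= 1·0.04 + 0.16·0.56 + 0.8·0.1 = 0.2096

0.210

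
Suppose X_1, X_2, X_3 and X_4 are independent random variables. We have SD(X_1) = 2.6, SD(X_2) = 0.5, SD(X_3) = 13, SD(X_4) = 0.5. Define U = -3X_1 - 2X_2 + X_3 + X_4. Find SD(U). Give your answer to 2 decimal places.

15.20

Var(X_1) = 6.76, Var(X_2) = 0.25, Var(X_3) = 169, Var(X_4) = 0.25
By independence, Var(U) = (-3)²Var(X_1) + (-2)²Var(X_2) + (1)²Var(X_3) + (1)²Var(X_4)
= (-3)²·6.76 + (-2)²·0.25 + (1)²·169 + (1)²·0.25 = 231.09
SD(U) = √231.09 ≈ 15.20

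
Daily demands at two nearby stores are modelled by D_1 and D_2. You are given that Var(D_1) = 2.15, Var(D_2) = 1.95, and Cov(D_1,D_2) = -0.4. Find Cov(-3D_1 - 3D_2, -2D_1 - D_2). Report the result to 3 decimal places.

15.150

Cov(-3D_1 - 3D_2, -2D_1 - D_2) = (-3)(-2)Var(D_1) + (-3)(-1)Var(D_2) + [(-3)(-1) + (-3)(-2)]Cov(D_1,D_2)
= 6·2.15 + 3·1.95 + 9·-0.4 = 15.15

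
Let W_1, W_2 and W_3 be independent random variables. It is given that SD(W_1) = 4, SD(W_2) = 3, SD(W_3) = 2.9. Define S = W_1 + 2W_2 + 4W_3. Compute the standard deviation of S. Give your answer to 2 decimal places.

13.66

var(W_1) = 16, var(W_2) = 9, var(W_3) = 8.41
By independence, var(S) = (1)²var(W_1) + (2)²var(W_2) + (4)²var(W_3)
= (1)²·16 + (2)²·9 + (4)²·8.41 = 186.56
SD(S) = √186.56 ≈ 13.66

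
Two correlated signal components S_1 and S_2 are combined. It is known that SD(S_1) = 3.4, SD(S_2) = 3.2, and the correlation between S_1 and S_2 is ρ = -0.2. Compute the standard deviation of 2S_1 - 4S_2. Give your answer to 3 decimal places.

15.649

var(S_1) = (3.4)² = 11.56;  var(S_2) = (3.2)² = 10.24
cov(S_1,S_2) = ρ·SD(S_1)·SD(S_2) = -0.2·3.4·3.2 = -2.176
var(2S_1 - 4S_2) = (2)²·var(S_1) + (-4)²·var(S_2) + 2·(2)·(-4)·cov(S_1,S_2)
= 4·11.56 + 16·10.24 + -16·-2.176 = 244.896
SD(2S_1 - 4S_2) = √244.896 ≈ 15.649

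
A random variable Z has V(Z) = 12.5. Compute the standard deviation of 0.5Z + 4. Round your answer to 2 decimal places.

1.77

V(0.5Z + 4) = (0.5)²·12.5 = 3.125
SD(0.5Z + 4) = √3.125 ≈ 1.77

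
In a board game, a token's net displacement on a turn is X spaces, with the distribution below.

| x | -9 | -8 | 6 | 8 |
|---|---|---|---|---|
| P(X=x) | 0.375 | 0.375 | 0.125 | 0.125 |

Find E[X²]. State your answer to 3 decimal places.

E[X²] = (-9)²(0.375) + (-8)²(0.375) + (6)²(0.125) + (8)²(0.125) = 66.875

66.875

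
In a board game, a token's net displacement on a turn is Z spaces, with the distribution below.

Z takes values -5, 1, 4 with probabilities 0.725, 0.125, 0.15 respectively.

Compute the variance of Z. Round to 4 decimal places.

12.2400

E[Z] = (-5)(0.725) + (1)(0.125) + (4)(0.15) = -2.9
E[Z²] = (-5)²(0.725) + (1)²(0.125) + (4)²(0.15) = 20.65
Var(Z) = E[Z²] − (E[Z])² = 20.65 − (-2.9)² = 12.24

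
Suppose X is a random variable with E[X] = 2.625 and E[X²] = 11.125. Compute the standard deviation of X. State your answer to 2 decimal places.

2.06

var(X) = 11.125 − (2.625)² = 4.234375
sd(X) = √4.234375 ≈ 2.06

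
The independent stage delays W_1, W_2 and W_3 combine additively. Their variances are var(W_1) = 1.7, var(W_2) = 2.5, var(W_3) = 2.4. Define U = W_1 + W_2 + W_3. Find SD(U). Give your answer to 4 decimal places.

By independence, var(U) = (1)²var(W_1) + (1)²var(W_2) + (1)²var(W_3)
= (1)²·1.7 + (1)²·2.5 + (1)²·2.4 = 6.6
SD(U) = √6.6 ≈ 2.5690

2.5690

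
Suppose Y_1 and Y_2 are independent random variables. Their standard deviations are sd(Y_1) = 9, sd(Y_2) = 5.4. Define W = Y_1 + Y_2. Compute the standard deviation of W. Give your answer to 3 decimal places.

10.496

var(Y_1) = 81, var(Y_2) = 29.16
By independence, var(W) = (1)²var(Y_1) + (1)²var(Y_2)
= (1)²·81 + (1)²·29.16 = 110.16
sd(W) = √110.16 ≈ 10.496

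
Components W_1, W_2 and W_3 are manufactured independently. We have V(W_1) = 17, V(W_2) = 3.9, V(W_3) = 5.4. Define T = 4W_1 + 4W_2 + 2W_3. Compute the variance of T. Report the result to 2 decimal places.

By independence, V(T) = (4)²V(W_1) + (4)²V(W_2) + (2)²V(W_3)
= (4)²·17 + (4)²·3.9 + (2)²·5.4 = 356

356.00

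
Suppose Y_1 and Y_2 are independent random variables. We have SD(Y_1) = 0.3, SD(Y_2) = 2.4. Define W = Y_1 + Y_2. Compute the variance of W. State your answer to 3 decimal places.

5.850

var(Y_1) = 0.09, var(Y_2) = 5.76
By independence, var(W) = (1)²var(Y_1) + (1)²var(Y_2)
= (1)²·0.09 + (1)²·5.76 = 5.85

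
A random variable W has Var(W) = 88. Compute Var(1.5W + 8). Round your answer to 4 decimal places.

Var(1.5W + 8) = (1.5)²·Var(W) = 2.25·88 = 198

198.0000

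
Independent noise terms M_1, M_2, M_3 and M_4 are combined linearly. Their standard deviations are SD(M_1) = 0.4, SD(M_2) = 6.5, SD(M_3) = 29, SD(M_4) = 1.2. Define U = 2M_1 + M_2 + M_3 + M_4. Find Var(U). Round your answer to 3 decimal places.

885.330

Var(M_1) = 0.16, Var(M_2) = 42.25, Var(M_3) = 841, Var(M_4) = 1.44
By independence, Var(U) = (2)²Var(M_1) + (1)²Var(M_2) + (1)²Var(M_3) + (1)²Var(M_4)
= (2)²·0.16 + (1)²·42.25 + (1)²·841 + (1)²·1.44 = 885.33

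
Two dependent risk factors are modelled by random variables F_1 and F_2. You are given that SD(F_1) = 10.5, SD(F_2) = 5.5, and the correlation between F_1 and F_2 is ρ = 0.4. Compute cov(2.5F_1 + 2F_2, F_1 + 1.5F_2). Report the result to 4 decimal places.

V(F_1) = (10.5)² = 110.25;  V(F_2) = (5.5)² = 30.25
cov(F_1,F_2) = ρ·SD(F_1)·SD(F_2) = 0.4·10.5·5.5 = 23.1
cov(2.5F_1 + 2F_2, F_1 + 1.5F_2) = (2.5)(1)V(F_1) + (2)(1.5)V(F_2) + [(2.5)(1.5) + (2)(1)]cov(F_1,F_2)
= 2.5·110.25 + 3·30.25 + 5.75·23.1 = 499.2

499.2000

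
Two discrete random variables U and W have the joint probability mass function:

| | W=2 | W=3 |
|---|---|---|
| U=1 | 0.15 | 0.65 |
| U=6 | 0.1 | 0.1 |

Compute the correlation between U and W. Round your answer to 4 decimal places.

E[U] = 2,  E[W] = 2.75
E[UW] = 5.25
Cov(U,W) = E[UW] − E[U]E[W] = 5.25 − (2)(2.75) = -0.25
var(U) = 4,  var(W) = 0.1875
ρ = -0.25 / √(4·0.1875) ≈ -0.2887

-0.2887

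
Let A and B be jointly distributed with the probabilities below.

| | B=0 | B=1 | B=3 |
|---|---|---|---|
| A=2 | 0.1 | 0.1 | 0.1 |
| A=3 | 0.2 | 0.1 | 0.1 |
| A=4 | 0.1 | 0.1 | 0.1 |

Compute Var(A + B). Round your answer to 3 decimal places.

E[A] = 3,  E[B] = 1.2,  E[AB] = 3.6
Var(A) = 9.6 − (3)² = 0.6;  Var(B) = 3 − (1.2)² = 1.56
Cov(A,B) = 3.6 − (3)(1.2) = 0
Var(A + B) = (1)²·0.6 + (1)²·1.56 + 2·(1)·(1)·0 = 2.16

2.160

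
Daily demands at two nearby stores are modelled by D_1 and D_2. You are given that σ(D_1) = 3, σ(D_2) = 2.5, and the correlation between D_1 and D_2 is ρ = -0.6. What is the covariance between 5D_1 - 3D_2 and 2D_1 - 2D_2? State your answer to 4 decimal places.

Var(D_1) = (3)² = 9;  Var(D_2) = (2.5)² = 6.25
Cov(D_1,D_2) = ρ·σ(D_1)·σ(D_2) = -0.6·3·2.5 = -4.5
Cov(5D_1 - 3D_2, 2D_1 - 2D_2) = (5)(2)Var(D_1) + (-3)(-2)Var(D_2) + [(5)(-2) + (-3)(2)]Cov(D_1,D_2)
= 10·9 + 6·6.25 + -16·-4.5 = 199.5

199.5000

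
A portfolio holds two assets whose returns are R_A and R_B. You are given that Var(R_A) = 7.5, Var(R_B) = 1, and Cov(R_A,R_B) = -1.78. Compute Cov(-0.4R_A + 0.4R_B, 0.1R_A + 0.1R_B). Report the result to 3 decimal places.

Cov(-0.4R_A + 0.4R_B, 0.1R_A + 0.1R_B) = (-0.4)(0.1)Var(R_A) + (0.4)(0.1)Var(R_B) + [(-0.4)(0.1) + (0.4)(0.1)]Cov(R_A,R_B)
= -0.04·7.5 + 0.04·1 + 0·-1.78 = -0.26

-0.260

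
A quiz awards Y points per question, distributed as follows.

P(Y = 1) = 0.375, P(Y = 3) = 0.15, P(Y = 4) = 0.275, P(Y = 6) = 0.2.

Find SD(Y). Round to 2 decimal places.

1.89

E[Y] = (1)(0.375) + (3)(0.15) + (4)(0.275) + (6)(0.2) = 3.125
E[Y²] = (1)²(0.375) + (3)²(0.15) + (4)²(0.275) + (6)²(0.2) = 13.325
Var(Y) = E[Y²] − (E[Y])² = 13.325 − (3.125)² = 3.559375
SD(Y) = √3.559375 ≈ 1.89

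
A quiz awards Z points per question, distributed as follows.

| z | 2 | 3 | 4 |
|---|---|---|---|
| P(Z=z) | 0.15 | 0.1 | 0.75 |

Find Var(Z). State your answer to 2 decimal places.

0.54

E[Z] = (2)(0.15) + (3)(0.1) + (4)(0.75) = 3.6
E[Z²] = (2)²(0.15) + (3)²(0.1) + (4)²(0.75) = 13.5
Var(Z) = E[Z²] − (E[Z])² = 13.5 − (3.6)² = 0.54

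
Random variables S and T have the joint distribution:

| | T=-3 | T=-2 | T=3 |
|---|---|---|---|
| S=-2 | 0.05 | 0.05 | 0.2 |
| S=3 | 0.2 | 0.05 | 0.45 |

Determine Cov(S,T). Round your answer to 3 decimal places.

E[S] = 1.5,  E[T] = 1
E[ST] = 1.25
Cov(S,T) = E[ST] − E[S]E[T] = 1.25 − (1.5)(1) = -0.25

-0.250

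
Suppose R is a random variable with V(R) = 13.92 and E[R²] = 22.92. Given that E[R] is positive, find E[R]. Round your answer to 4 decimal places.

(E[R])² = E[R²] − V(R) = 22.92 − 13.92 = 9
E[R] = √9 = 3

3.0000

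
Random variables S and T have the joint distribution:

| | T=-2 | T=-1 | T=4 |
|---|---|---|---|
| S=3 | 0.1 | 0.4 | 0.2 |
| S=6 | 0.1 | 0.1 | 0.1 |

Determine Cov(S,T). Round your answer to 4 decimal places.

E[S] = 3.9,  E[T] = 0.3
E[ST] = 1.2
Cov(S,T) = E[ST] − E[S]E[T] = 1.2 − (3.9)(0.3) = 0.03

0.0300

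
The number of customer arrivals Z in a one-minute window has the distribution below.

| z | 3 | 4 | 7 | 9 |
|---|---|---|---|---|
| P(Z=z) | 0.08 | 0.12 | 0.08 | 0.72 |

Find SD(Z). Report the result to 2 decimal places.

2.16

E[Z] = (3)(0.08) + (4)(0.12) + (7)(0.08) + (9)(0.72) = 7.76
E[Z²] = (3)²(0.08) + (4)²(0.12) + (7)²(0.08) + (9)²(0.72) = 64.88
V(Z) = E[Z²] − (E[Z])² = 64.88 − (7.76)² = 4.6624
SD(Z) = √4.6624 ≈ 2.16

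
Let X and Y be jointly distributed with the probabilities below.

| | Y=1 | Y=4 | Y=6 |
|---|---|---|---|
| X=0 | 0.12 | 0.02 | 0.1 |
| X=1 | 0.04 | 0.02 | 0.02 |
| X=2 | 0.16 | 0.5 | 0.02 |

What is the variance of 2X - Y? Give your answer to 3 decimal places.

5.806

E[X] = 1.44,  E[Y] = 3.32,  E[XY] = 4.8
var(X) = 2.8 − (1.44)² = 0.7264;  var(Y) = 14 − (3.32)² = 2.9776
cov(X,Y) = 4.8 − (1.44)(3.32) = 0.0192
var(2X - Y) = (2)²·0.7264 + (-1)²·2.9776 + 2·(2)·(-1)·0.0192 = 5.8064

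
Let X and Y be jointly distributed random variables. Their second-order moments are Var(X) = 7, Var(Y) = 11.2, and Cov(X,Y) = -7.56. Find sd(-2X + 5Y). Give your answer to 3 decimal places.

Var(-2X + 5Y) = (-2)²·Var(X) + (5)²·Var(Y) + 2·(-2)·(5)·Cov(X,Y)
= 4·7 + 25·11.2 + -20·-7.56 = 459.2
sd(-2X + 5Y) = √459.2 ≈ 21.429

21.429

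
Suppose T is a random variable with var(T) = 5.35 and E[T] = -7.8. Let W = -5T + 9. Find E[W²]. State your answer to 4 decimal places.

2437.7500

E[-5T + 9] = -5·-7.8 + 9 = 48
var(-5T + 9) = (-5)²·5.35 = 133.75
E[W²] = var(W) + (E[W])² = 133.75 + (48)² = 2437.75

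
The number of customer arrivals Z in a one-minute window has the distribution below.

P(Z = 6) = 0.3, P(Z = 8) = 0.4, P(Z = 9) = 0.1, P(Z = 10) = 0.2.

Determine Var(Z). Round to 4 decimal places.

2.0900

E[Z] = (6)(0.3) + (8)(0.4) + (9)(0.1) + (10)(0.2) = 7.9
E[Z²] = (6)²(0.3) + (8)²(0.4) + (9)²(0.1) + (10)²(0.2) = 64.5
Var(Z) = E[Z²] − (E[Z])² = 64.5 − (7.9)² = 2.09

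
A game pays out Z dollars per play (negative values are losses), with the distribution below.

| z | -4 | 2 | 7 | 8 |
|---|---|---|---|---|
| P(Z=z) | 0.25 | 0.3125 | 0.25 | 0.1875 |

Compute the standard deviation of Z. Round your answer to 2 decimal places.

4.61

E[Z] = (-4)(0.25) + (2)(0.3125) + (7)(0.25) + (8)(0.1875) = 2.875
E[Z²] = (-4)²(0.25) + (2)²(0.3125) + (7)²(0.25) + (8)²(0.1875) = 29.5
var(Z) = E[Z²] − (E[Z])² = 29.5 − (2.875)² = 21.234375
σ(Z) = √21.234375 ≈ 4.61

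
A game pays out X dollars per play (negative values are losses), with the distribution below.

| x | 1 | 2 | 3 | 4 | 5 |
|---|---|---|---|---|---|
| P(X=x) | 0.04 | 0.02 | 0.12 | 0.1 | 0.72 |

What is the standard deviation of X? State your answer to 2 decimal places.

1.04

E[X] = (1)(0.04) + (2)(0.02) + (3)(0.12) + (4)(0.1) + (5)(0.72) = 4.44
E[X²] = (1)²(0.04) + (2)²(0.02) + (3)²(0.12) + (4)²(0.1) + (5)²(0.72) = 20.8
V(X) = E[X²] − (E[X])² = 20.8 − (4.44)² = 1.0864
SD(X) = √1.0864 ≈ 1.04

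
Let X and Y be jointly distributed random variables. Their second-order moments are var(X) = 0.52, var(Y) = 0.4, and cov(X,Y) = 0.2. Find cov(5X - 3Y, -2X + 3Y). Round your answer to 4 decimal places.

-4.6000

cov(5X - 3Y, -2X + 3Y) = (5)(-2)var(X) + (-3)(3)var(Y) + [(5)(3) + (-3)(-2)]cov(X,Y)
= -10·0.52 + -9·0.4 + 21·0.2 = -4.6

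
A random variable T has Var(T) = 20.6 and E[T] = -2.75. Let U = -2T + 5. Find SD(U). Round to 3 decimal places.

Var(-2T + 5) = (-2)²·20.6 = 82.4
SD(U) = √82.4 ≈ 9.077

9.077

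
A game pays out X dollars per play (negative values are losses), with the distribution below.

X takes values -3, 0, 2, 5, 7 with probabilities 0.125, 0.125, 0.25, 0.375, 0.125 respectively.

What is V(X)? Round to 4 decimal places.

E[X] = (-3)(0.125) + (0)(0.125) + (2)(0.25) + (5)(0.375) + (7)(0.125) = 2.875
E[X²] = (-3)²(0.125) + (0)²(0.125) + (2)²(0.25) + (5)²(0.375) + (7)²(0.125) = 17.625
V(X) = E[X²] − (E[X])² = 17.625 − (2.875)² = 9.359375

9.3594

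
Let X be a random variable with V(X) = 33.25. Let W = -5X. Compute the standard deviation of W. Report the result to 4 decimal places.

V(-5X) = (-5)²·33.25 = 831.25
SD(W) = √831.25 ≈ 28.8314

28.8314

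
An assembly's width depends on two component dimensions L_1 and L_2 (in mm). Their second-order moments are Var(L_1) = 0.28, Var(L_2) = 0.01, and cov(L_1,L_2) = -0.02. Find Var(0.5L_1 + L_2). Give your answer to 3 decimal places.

Var(0.5L_1 + L_2) = (0.5)²·Var(L_1) + (1)²·Var(L_2) + 2·(0.5)·(1)·cov(L_1,L_2)
= 0.25·0.28 + 1·0.01 + 1·-0.02 = 0.06

0.060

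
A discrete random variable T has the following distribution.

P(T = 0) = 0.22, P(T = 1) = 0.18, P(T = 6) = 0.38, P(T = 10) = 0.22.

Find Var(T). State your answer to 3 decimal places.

14.144

E[T] = (0)(0.22) + (1)(0.18) + (6)(0.38) + (10)(0.22) = 4.66
E[T²] = (0)²(0.22) + (1)²(0.18) + (6)²(0.38) + (10)²(0.22) = 35.86
Var(T) = E[T²] − (E[T])² = 35.86 − (4.66)² = 14.1444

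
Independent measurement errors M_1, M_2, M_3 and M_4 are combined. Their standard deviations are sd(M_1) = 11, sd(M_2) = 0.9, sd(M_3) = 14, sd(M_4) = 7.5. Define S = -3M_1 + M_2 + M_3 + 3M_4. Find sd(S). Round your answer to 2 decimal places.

var(M_1) = 121, var(M_2) = 0.81, var(M_3) = 196, var(M_4) = 56.25
By independence, var(S) = (-3)²var(M_1) + (1)²var(M_2) + (1)²var(M_3) + (3)²var(M_4)
= (-3)²·121 + (1)²·0.81 + (1)²·196 + (3)²·56.25 = 1792.06
sd(S) = √1792.06 ≈ 42.33

42.33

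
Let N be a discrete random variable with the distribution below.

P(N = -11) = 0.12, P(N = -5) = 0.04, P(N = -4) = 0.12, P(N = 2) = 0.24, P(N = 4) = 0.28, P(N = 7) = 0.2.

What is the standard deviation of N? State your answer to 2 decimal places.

E[N] = (-11)(0.12) + (-5)(0.04) + (-4)(0.12) + (2)(0.24) + (4)(0.28) + (7)(0.2) = 1
E[N²] = (-11)²(0.12) + (-5)²(0.04) + (-4)²(0.12) + (2)²(0.24) + (4)²(0.28) + (7)²(0.2) = 32.68
Var(N) = E[N²] − (E[N])² = 32.68 − (1)² = 31.68
σ(N) = √31.68 ≈ 5.63

5.63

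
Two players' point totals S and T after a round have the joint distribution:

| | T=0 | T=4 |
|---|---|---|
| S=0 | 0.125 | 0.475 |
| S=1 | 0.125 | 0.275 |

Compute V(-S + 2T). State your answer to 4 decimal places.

12.6400

E[S] = 0.4,  E[T] = 3,  E[ST] = 1.1
V(S) = 0.4 − (0.4)² = 0.24;  V(T) = 12 − (3)² = 3
Cov(S,T) = 1.1 − (0.4)(3) = -0.1
V(-S + 2T) = (-1)²·0.24 + (2)²·3 + 2·(-1)·(2)·-0.1 = 12.64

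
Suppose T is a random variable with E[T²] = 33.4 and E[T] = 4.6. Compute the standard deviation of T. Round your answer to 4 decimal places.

Var(T) = 33.4 − (4.6)² = 12.24
SD(T) = √12.24 ≈ 3.4986

3.4986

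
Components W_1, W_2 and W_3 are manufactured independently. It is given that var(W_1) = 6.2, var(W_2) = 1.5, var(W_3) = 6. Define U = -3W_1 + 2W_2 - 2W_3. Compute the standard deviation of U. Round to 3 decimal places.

By independence, var(U) = (-3)²var(W_1) + (2)²var(W_2) + (-2)²var(W_3)
= (-3)²·6.2 + (2)²·1.5 + (-2)²·6 = 85.8
SD(U) = √85.8 ≈ 9.263

9.263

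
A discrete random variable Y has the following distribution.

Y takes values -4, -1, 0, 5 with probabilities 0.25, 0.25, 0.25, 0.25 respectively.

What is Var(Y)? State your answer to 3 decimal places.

E[Y] = (-4)(0.25) + (-1)(0.25) + (0)(0.25) + (5)(0.25) = 0
E[Y²] = (-4)²(0.25) + (-1)²(0.25) + (0)²(0.25) + (5)²(0.25) = 10.5
Var(Y) = E[Y²] − (E[Y])² = 10.5 − (0)² = 10.5

10.500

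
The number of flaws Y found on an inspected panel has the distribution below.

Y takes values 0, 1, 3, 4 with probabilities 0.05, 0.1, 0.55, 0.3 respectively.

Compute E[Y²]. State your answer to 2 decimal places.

E[Y²] = (0)²(0.05) + (1)²(0.1) + (3)²(0.55) + (4)²(0.3) = 9.85

9.85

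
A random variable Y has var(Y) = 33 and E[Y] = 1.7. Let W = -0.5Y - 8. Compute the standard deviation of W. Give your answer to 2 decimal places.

2.87

var(-0.5Y - 8) = (-0.5)²·33 = 8.25
sd(W) = √8.25 ≈ 2.87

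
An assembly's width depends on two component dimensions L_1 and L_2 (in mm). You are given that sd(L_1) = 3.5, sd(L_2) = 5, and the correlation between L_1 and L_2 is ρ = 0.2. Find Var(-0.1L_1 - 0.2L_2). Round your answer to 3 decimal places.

1.263

Var(L_1) = (3.5)² = 12.25;  Var(L_2) = (5)² = 25
Cov(L_1,L_2) = ρ·sd(L_1)·sd(L_2) = 0.2·3.5·5 = 3.5
Var(-0.1L_1 - 0.2L_2) = (-0.1)²·Var(L_1) + (-0.2)²·Var(L_2) + 2·(-0.1)·(-0.2)·Cov(L_1,L_2)
= 0.01·12.25 + 0.04·25 + 0.04·3.5 = 1.2625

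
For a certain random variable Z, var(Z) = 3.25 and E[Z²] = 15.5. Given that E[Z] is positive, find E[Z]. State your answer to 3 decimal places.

3.500

(E[Z])² = E[Z²] − var(Z) = 15.5 − 3.25 = 12.25
E[Z] = √12.25 = 3.5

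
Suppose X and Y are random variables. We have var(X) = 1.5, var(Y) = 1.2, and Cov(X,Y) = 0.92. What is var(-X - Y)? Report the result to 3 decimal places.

var(-X - Y) = (-1)²·var(X) + (-1)²·var(Y) + 2·(-1)·(-1)·Cov(X,Y)
= 1·1.5 + 1·1.2 + 2·0.92 = 4.54

4.540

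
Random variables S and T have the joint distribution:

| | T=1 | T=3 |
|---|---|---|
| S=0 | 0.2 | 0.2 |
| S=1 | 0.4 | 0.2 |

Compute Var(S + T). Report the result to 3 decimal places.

1.040

E[S] = 0.6,  E[T] = 1.8,  E[ST] = 1
Var(S) = 0.6 − (0.6)² = 0.24;  Var(T) = 4.2 − (1.8)² = 0.96
cov(S,T) = 1 − (0.6)(1.8) = -0.08
Var(S + T) = (1)²·0.24 + (1)²·0.96 + 2·(1)·(1)·-0.08 = 1.04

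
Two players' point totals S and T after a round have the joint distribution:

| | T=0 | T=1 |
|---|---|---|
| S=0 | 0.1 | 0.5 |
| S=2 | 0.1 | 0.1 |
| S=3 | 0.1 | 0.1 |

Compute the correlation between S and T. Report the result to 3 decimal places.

E[S] = 1,  E[T] = 0.7
E[ST] = 0.5
Cov(S,T) = E[ST] − E[S]E[T] = 0.5 − (1)(0.7) = -0.2
V(S) = 1.6,  V(T) = 0.21
ρ = -0.2 / √(1.6·0.21) ≈ -0.345

-0.345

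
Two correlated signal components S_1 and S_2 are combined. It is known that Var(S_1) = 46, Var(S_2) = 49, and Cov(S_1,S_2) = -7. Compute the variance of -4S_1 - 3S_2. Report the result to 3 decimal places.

1009.000

Var(-4S_1 - 3S_2) = (-4)²·Var(S_1) + (-3)²·Var(S_2) + 2·(-4)·(-3)·Cov(S_1,S_2)
= 16·46 + 9·49 + 24·-7 = 1009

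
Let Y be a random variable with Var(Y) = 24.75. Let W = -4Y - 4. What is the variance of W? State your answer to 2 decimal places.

396.00

Var(-4Y - 4) = (-4)²·Var(Y) = 16·24.75 = 396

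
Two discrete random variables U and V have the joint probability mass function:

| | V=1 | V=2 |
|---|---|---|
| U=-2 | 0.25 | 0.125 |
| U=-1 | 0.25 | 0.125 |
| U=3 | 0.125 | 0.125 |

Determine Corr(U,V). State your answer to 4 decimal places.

E[U] = -0.375,  E[V] = 1.375
E[UV] = -0.375
Cov(U,V) = E[UV] − E[U]E[V] = -0.375 − (-0.375)(1.375) = 0.140625
Var(U) = 3.984375,  Var(V) = 0.234375
ρ = 0.140625 / √(3.984375·0.234375) ≈ 0.1455

0.1455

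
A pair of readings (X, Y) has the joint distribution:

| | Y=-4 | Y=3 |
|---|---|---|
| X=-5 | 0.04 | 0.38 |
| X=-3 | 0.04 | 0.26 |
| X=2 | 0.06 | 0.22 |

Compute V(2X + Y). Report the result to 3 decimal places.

E[X] = -2.44,  E[Y] = 2.02,  E[XY] = -5.92
V(X) = 14.32 − (-2.44)² = 8.3664;  V(Y) = 9.98 − (2.02)² = 5.8996
Cov(X,Y) = -5.92 − (-2.44)(2.02) = -0.9912
V(2X + Y) = (2)²·8.3664 + (1)²·5.8996 + 2·(2)·(1)·-0.9912 = 35.4004

35.400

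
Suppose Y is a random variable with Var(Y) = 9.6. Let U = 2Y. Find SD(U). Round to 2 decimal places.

6.20

Var(2Y) = (2)²·9.6 = 38.4
SD(U) = √38.4 ≈ 6.20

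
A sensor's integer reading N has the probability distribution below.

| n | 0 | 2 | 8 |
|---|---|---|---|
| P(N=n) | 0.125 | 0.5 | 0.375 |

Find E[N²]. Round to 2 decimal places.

26.00

E[N²] = (0)²(0.125) + (2)²(0.5) + (8)²(0.375) = 26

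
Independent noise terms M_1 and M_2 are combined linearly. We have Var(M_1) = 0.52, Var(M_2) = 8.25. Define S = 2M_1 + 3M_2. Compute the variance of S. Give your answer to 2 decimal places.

By independence, Var(S) = (2)²Var(M_1) + (3)²Var(M_2)
= (2)²·0.52 + (3)²·8.25 = 76.33

76.33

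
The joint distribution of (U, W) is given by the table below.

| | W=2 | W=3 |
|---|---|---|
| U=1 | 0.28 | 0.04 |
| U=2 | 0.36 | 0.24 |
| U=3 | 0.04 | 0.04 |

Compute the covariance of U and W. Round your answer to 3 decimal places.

0.077

E[U] = 1.76,  E[W] = 2.32
E[UW] = 4.16
Cov(U,W) = E[UW] − E[U]E[W] = 4.16 − (1.76)(2.32) = 0.0768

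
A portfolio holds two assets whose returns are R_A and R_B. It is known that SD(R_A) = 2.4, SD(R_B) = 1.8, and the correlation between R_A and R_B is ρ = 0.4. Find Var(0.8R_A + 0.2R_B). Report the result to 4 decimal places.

4.3690

Var(R_A) = (2.4)² = 5.76;  Var(R_B) = (1.8)² = 3.24
cov(R_A,R_B) = ρ·SD(R_A)·SD(R_B) = 0.4·2.4·1.8 = 1.728
Var(0.8R_A + 0.2R_B) = (0.8)²·Var(R_A) + (0.2)²·Var(R_B) + 2·(0.8)·(0.2)·cov(R_A,R_B)
= 0.64·5.76 + 0.04·3.24 + 0.32·1.728 = 4.36896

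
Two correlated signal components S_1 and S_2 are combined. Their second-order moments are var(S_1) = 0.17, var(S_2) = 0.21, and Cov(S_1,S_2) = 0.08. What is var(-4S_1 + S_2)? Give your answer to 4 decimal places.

2.2900

var(-4S_1 + S_2) = (-4)²·var(S_1) + (1)²·var(S_2) + 2·(-4)·(1)·Cov(S_1,S_2)
= 16·0.17 + 1·0.21 + -8·0.08 = 2.29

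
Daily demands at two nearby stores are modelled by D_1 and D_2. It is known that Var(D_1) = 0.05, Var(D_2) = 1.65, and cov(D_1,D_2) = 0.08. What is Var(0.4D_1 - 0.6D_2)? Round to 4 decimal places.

Var(0.4D_1 - 0.6D_2) = (0.4)²·Var(D_1) + (-0.6)²·Var(D_2) + 2·(0.4)·(-0.6)·cov(D_1,D_2)
= 0.16·0.05 + 0.36·1.65 + -0.48·0.08 = 0.5636

0.5636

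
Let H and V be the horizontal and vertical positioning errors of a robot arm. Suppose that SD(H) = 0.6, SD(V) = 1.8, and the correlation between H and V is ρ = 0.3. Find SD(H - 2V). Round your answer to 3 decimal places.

var(H) = (0.6)² = 0.36;  var(V) = (1.8)² = 3.24
cov(H,V) = ρ·SD(H)·SD(V) = 0.3·0.6·1.8 = 0.324
var(H - 2V) = (1)²·var(H) + (-2)²·var(V) + 2·(1)·(-2)·cov(H,V)
= 1·0.36 + 4·3.24 + -4·0.324 = 12.024
SD(H - 2V) = √12.024 ≈ 3.468

3.468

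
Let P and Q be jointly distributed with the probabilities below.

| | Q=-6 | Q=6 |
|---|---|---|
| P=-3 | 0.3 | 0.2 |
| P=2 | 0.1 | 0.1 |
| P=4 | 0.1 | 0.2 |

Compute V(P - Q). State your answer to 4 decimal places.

37.6900

E[P] = 0.1,  E[Q] = 0,  E[PQ] = 4.2
V(P) = 10.1 − (0.1)² = 10.09;  V(Q) = 36 − (0)² = 36
Cov(P,Q) = 4.2 − (0.1)(0) = 4.2
V(P - Q) = (1)²·10.09 + (-1)²·36 + 2·(1)·(-1)·4.2 = 37.69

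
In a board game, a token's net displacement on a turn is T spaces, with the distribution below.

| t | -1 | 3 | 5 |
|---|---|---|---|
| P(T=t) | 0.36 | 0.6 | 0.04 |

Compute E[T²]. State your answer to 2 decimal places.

E[T²] = (-1)²(0.36) + (3)²(0.6) + (5)²(0.04) = 6.76

6.76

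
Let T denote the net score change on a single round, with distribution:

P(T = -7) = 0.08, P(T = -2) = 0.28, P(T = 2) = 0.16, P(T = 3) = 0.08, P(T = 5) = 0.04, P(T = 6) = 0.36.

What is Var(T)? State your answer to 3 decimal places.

E[T] = (-7)(0.08) + (-2)(0.28) + (2)(0.16) + (3)(0.08) + (5)(0.04) + (6)(0.36) = 1.8
E[T²] = (-7)²(0.08) + (-2)²(0.28) + (2)²(0.16) + (3)²(0.08) + (5)²(0.04) + (6)²(0.36) = 20.36
Var(T) = E[T²] − (E[T])² = 20.36 − (1.8)² = 17.12

17.120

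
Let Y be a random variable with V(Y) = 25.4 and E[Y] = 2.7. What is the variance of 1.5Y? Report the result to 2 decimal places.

57.15

V(1.5Y) = (1.5)²·V(Y) = 2.25·25.4 = 57.15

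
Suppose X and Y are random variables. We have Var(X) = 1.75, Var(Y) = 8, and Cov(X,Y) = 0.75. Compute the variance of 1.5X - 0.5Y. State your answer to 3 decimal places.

4.813

Var(1.5X - 0.5Y) = (1.5)²·Var(X) + (-0.5)²·Var(Y) + 2·(1.5)·(-0.5)·Cov(X,Y)
= 2.25·1.75 + 0.25·8 + -1.5·0.75 = 4.8125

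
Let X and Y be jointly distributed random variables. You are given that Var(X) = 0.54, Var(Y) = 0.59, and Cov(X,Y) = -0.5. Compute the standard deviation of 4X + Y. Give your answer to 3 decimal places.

Var(4X + Y) = (4)²·Var(X) + (1)²·Var(Y) + 2·(4)·(1)·Cov(X,Y)
= 16·0.54 + 1·0.59 + 8·-0.5 = 5.23
SD(4X + Y) = √5.23 ≈ 2.287

2.287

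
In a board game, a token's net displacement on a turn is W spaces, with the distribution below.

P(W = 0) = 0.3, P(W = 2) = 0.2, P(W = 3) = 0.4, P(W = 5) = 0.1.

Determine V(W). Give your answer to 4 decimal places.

2.4900

E[W] = (0)(0.3) + (2)(0.2) + (3)(0.4) + (5)(0.1) = 2.1
E[W²] = (0)²(0.3) + (2)²(0.2) + (3)²(0.4) + (5)²(0.1) = 6.9
V(W) = E[W²] − (E[W])² = 6.9 − (2.1)² = 2.49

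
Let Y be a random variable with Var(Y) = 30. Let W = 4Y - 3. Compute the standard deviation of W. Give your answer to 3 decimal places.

21.909

Var(4Y - 3) = (4)²·30 = 480
SD(W) = √480 ≈ 21.909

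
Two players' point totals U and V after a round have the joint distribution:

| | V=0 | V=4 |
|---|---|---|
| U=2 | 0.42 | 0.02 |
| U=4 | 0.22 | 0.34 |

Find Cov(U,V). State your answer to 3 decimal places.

1.107

E[U] = 3.12,  E[V] = 1.44
E[UV] = 5.6
Cov(U,V) = E[UV] − E[U]E[V] = 5.6 − (3.12)(1.44) = 1.1072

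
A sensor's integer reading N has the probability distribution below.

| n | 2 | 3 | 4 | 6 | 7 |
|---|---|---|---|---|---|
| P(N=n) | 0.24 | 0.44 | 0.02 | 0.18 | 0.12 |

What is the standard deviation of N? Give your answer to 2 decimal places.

E[N] = (2)(0.24) + (3)(0.44) + (4)(0.02) + (6)(0.18) + (7)(0.12) = 3.8
E[N²] = (2)²(0.24) + (3)²(0.44) + (4)²(0.02) + (6)²(0.18) + (7)²(0.12) = 17.6
V(N) = E[N²] − (E[N])² = 17.6 − (3.8)² = 3.16
SD(N) = √3.16 ≈ 1.78

1.78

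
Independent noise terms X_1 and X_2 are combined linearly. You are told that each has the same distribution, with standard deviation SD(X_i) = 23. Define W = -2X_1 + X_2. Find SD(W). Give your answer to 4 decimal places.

Var(X_i) = (23)² = 529
By independence, Var(W) = (-2)²Var(X_1) + (1)²Var(X_2)
= (-2)²·529 + (1)²·529 = 2645
SD(W) = √2645 ≈ 51.4296

51.4296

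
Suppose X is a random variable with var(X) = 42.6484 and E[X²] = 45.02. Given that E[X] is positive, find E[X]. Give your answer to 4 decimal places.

(E[X])² = E[X²] − var(X) = 45.02 − 42.6484 = 2.3716
E[X] = √2.3716 = 1.54

1.5400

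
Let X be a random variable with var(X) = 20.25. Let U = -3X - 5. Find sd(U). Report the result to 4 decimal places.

13.5000

var(-3X - 5) = (-3)²·20.25 = 182.25
sd(U) = √182.25 ≈ 13.5000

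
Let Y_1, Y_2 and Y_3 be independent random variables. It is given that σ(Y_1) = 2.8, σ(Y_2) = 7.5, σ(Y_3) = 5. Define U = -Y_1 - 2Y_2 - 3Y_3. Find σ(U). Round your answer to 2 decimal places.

21.40

Var(Y_1) = 7.84, Var(Y_2) = 56.25, Var(Y_3) = 25
By independence, Var(U) = (-1)²Var(Y_1) + (-2)²Var(Y_2) + (-3)²Var(Y_3)
= (-1)²·7.84 + (-2)²·56.25 + (-3)²·25 = 457.84
σ(U) = √457.84 ≈ 21.40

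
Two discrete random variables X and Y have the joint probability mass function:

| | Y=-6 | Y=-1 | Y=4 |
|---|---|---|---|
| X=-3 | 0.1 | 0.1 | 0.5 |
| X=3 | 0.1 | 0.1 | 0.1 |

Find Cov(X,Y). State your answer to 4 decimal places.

-3.6000

E[X] = -1.2,  E[Y] = 1
E[XY] = -4.8
Cov(X,Y) = E[XY] − E[X]E[Y] = -4.8 − (-1.2)(1) = -3.6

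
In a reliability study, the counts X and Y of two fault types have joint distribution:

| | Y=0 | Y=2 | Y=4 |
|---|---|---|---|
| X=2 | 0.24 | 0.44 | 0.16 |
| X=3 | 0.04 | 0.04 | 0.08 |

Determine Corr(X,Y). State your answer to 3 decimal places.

E[X] = 2.16,  E[Y] = 1.92
E[XY] = 4.24
cov(X,Y) = E[XY] − E[X]E[Y] = 4.24 − (2.16)(1.92) = 0.0928
Var(X) = 0.1344,  Var(Y) = 2.0736
ρ = 0.0928 / √(0.1344·2.0736) ≈ 0.176

0.176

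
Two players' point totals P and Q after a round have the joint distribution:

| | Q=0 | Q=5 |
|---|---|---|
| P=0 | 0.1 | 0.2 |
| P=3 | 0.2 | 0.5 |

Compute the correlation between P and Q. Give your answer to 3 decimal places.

E[P] = 2.1,  E[Q] = 3.5
E[PQ] = 7.5
Cov(P,Q) = E[PQ] − E[P]E[Q] = 7.5 − (2.1)(3.5) = 0.15
V(P) = 1.89,  V(Q) = 5.25
ρ = 0.15 / √(1.89·5.25) ≈ 0.048

0.048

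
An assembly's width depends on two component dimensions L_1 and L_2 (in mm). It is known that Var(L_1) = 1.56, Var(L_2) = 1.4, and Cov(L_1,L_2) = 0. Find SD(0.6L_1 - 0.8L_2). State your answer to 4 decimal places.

1.2073

Var(0.6L_1 - 0.8L_2) = (0.6)²·Var(L_1) + (-0.8)²·Var(L_2) + 2·(0.6)·(-0.8)·Cov(L_1,L_2)
= 0.36·1.56 + 0.64·1.4 + -0.96·0 = 1.4576
SD(0.6L_1 - 0.8L_2) = √1.4576 ≈ 1.2073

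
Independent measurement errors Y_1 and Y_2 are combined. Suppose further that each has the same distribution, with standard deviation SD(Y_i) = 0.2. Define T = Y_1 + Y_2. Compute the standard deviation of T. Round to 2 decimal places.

0.28

Var(Y_i) = (0.2)² = 0.04
By independence, Var(T) = (1)²Var(Y_1) + (1)²Var(Y_2)
= (1)²·0.04 + (1)²·0.04 = 0.08
SD(T) = √0.08 ≈ 0.28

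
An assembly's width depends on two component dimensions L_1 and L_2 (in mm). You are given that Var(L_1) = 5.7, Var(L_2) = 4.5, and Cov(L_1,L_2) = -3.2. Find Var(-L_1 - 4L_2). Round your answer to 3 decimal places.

52.100

Var(-L_1 - 4L_2) = (-1)²·Var(L_1) + (-4)²·Var(L_2) + 2·(-1)·(-4)·Cov(L_1,L_2)
= 1·5.7 + 16·4.5 + 8·-3.2 = 52.1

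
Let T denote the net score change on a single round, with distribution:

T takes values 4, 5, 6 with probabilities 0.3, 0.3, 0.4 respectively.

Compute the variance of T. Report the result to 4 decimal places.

E[T] = (4)(0.3) + (5)(0.3) + (6)(0.4) = 5.1
E[T²] = (4)²(0.3) + (5)²(0.3) + (6)²(0.4) = 26.7
Var(T) = E[T²] − (E[T])² = 26.7 − (5.1)² = 0.69

0.6900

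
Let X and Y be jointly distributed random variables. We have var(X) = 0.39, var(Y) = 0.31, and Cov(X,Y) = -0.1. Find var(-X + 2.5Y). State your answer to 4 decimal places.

var(-X + 2.5Y) = (-1)²·var(X) + (2.5)²·var(Y) + 2·(-1)·(2.5)·Cov(X,Y)
= 1·0.39 + 6.25·0.31 + -5·-0.1 = 2.8275

2.8275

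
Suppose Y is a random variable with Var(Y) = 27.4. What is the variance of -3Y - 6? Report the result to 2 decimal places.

246.60

Var(-3Y - 6) = (-3)²·Var(Y) = 9·27.4 = 246.6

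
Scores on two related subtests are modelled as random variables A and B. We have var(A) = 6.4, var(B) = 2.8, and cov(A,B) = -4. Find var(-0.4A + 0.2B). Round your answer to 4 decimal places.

var(-0.4A + 0.2B) = (-0.4)²·var(A) + (0.2)²·var(B) + 2·(-0.4)·(0.2)·cov(A,B)
= 0.16·6.4 + 0.04·2.8 + -0.16·-4 = 1.776

1.7760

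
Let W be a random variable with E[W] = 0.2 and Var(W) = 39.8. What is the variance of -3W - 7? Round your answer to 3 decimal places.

358.200

Var(-3W - 7) = (-3)²·Var(W) = 9·39.8 = 358.2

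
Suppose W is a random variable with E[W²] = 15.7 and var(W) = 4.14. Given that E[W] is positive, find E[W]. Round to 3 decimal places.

3.400

(E[W])² = E[W²] − var(W) = 15.7 − 4.14 = 11.56
E[W] = √11.56 = 3.4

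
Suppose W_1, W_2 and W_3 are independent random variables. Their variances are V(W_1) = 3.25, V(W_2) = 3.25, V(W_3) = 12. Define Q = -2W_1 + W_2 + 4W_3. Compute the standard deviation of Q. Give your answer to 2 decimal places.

By independence, V(Q) = (-2)²V(W_1) + (1)²V(W_2) + (4)²V(W_3)
= (-2)²·3.25 + (1)²·3.25 + (4)²·12 = 208.25
sd(Q) = √208.25 ≈ 14.43

14.43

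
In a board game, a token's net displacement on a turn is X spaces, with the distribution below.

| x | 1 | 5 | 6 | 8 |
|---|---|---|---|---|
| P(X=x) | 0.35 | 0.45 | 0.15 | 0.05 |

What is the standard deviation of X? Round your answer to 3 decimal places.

E[X] = (1)(0.35) + (5)(0.45) + (6)(0.15) + (8)(0.05) = 3.9
E[X²] = (1)²(0.35) + (5)²(0.45) + (6)²(0.15) + (8)²(0.05) = 20.2
var(X) = E[X²] − (E[X])² = 20.2 − (3.9)² = 4.99
σ(X) = √4.99 ≈ 2.234

2.234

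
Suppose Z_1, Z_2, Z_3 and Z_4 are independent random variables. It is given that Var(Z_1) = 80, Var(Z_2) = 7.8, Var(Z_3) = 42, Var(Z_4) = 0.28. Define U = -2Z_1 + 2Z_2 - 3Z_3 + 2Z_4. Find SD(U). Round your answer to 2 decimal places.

By independence, Var(U) = (-2)²Var(Z_1) + (2)²Var(Z_2) + (-3)²Var(Z_3) + (2)²Var(Z_4)
= (-2)²·80 + (2)²·7.8 + (-3)²·42 + (2)²·0.28 = 730.32
SD(U) = √730.32 ≈ 27.02

27.02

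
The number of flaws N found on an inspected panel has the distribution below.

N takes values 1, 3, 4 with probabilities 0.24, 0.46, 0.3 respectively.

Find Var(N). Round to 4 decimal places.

1.2276

E[N] = (1)(0.24) + (3)(0.46) + (4)(0.3) = 2.82
E[N²] = (1)²(0.24) + (3)²(0.46) + (4)²(0.3) = 9.18
Var(N) = E[N²] − (E[N])² = 9.18 − (2.82)² = 1.2276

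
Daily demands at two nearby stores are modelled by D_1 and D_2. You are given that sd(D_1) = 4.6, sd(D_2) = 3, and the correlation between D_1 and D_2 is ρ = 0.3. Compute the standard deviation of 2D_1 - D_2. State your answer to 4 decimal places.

Var(D_1) = (4.6)² = 21.16;  Var(D_2) = (3)² = 9
cov(D_1,D_2) = ρ·sd(D_1)·sd(D_2) = 0.3·4.6·3 = 4.14
Var(2D_1 - D_2) = (2)²·Var(D_1) + (-1)²·Var(D_2) + 2·(2)·(-1)·cov(D_1,D_2)
= 4·21.16 + 1·9 + -4·4.14 = 77.08
sd(2D_1 - D_2) = √77.08 ≈ 8.7795

8.7795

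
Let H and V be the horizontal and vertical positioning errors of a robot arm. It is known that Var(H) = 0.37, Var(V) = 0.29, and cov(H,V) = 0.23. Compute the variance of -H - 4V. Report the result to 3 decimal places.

6.850

Var(-H - 4V) = (-1)²·Var(H) + (-4)²·Var(V) + 2·(-1)·(-4)·cov(H,V)
= 1·0.37 + 16·0.29 + 8·0.23 = 6.85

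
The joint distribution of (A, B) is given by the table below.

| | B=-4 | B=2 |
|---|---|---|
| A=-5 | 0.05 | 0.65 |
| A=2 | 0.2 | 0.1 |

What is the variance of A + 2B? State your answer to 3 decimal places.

16.290

E[A] = -2.9,  E[B] = 0.5,  E[AB] = -6.7
var(A) = 18.7 − (-2.9)² = 10.29;  var(B) = 7 − (0.5)² = 6.75
cov(A,B) = -6.7 − (-2.9)(0.5) = -5.25
var(A + 2B) = (1)²·10.29 + (2)²·6.75 + 2·(1)·(2)·-5.25 = 16.29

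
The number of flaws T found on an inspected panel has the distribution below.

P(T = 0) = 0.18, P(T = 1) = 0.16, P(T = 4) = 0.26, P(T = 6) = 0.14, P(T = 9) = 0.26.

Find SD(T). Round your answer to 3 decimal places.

E[T] = (0)(0.18) + (1)(0.16) + (4)(0.26) + (6)(0.14) + (9)(0.26) = 4.38
E[T²] = (0)²(0.18) + (1)²(0.16) + (4)²(0.26) + (6)²(0.14) + (9)²(0.26) = 30.42
Var(T) = E[T²] − (E[T])² = 30.42 − (4.38)² = 11.2356
SD(T) = √11.2356 ≈ 3.352

3.352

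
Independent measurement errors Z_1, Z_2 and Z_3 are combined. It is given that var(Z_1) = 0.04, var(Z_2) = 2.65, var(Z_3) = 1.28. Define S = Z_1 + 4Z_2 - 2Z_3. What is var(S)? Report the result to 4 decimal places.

By independence, var(S) = (1)²var(Z_1) + (4)²var(Z_2) + (-2)²var(Z_3)
= (1)²·0.04 + (4)²·2.65 + (-2)²·1.28 = 47.56

47.5600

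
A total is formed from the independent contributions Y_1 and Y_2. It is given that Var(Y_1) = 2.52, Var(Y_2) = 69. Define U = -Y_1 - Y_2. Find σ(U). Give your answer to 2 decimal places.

8.46

By independence, Var(U) = (-1)²Var(Y_1) + (-1)²Var(Y_2)
= (-1)²·2.52 + (-1)²·69 = 71.52
σ(U) = √71.52 ≈ 8.46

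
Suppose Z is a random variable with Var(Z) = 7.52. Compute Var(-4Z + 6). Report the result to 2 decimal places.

Var(-4Z + 6) = (-4)²·Var(Z) = 16·7.52 = 120.32

120.32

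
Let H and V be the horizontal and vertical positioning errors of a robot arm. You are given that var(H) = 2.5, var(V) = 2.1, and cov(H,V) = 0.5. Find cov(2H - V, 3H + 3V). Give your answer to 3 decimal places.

10.200

cov(2H - V, 3H + 3V) = (2)(3)var(H) + (-1)(3)var(V) + [(2)(3) + (-1)(3)]cov(H,V)
= 6·2.5 + -3·2.1 + 3·0.5 = 10.2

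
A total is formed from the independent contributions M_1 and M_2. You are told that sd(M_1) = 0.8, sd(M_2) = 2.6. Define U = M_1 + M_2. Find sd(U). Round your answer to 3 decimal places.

Var(M_1) = 0.64, Var(M_2) = 6.76
By independence, Var(U) = (1)²Var(M_1) + (1)²Var(M_2)
= (1)²·0.64 + (1)²·6.76 = 7.4
sd(U) = √7.4 ≈ 2.720

2.720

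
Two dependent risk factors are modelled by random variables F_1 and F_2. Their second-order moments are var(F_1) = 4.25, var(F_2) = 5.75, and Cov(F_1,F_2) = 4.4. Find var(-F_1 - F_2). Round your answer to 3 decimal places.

var(-F_1 - F_2) = (-1)²·var(F_1) + (-1)²·var(F_2) + 2·(-1)·(-1)·Cov(F_1,F_2)
= 1·4.25 + 1·5.75 + 2·4.4 = 18.8

18.800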